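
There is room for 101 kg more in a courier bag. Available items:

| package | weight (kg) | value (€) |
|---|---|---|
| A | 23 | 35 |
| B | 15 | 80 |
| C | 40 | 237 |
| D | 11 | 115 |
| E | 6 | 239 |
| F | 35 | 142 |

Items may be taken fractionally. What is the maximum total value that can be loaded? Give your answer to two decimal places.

Sort by value per unit weight and fill in that order.
Order: E (239/6=39.83) > D (115/11=10.45) > C (237/40=5.92) > B (80/15=5.33) > F (142/35=4.06) > A (35/23=1.52)
Fill: take E (6 @ 239) → take D (11 @ 115) → take C (40 @ 237) → take B (15 @ 80) → take 29/35 of F → 117.66; 101/101 used.
Total value = 788.66

788.66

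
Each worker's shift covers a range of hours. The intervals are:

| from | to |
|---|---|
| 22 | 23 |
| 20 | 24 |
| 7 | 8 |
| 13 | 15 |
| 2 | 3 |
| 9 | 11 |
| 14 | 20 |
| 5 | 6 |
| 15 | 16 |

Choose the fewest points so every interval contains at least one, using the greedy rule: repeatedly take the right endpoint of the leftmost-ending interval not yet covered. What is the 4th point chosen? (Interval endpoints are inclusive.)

Sort by right endpoint; whenever an interval is uncovered, place a point at its right end.
By right end: [2,3]  [5,6]  [7,8]  [9,11]  [13,15]  [15,16]  [14,20]  [22,23]  [20,24]
[2,3] uncovered → point at 3; [5,6] uncovered → point at 6; [7,8] uncovered → point at 8; [9,11] uncovered → point at 11; [13,15] uncovered → point at 15; [22,23] uncovered → point at 23.
Points: 3, 6, 8, 11, 15, 23 (6 total).

11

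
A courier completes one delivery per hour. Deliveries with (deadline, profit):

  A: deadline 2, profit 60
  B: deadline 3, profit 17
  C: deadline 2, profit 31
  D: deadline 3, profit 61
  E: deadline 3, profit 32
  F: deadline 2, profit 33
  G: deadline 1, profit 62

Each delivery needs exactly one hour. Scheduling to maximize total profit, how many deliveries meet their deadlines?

3

Take jobs in profit order; each goes to the latest open slot no later than its deadline.
Profit order: G=62 D=61 A=60 F=33 E=32 C=31 B=17
Assign: G→slot 1, D→slot 3, A→slot 2, F skipped, E skipped, C skipped, B skipped.
Slots: [1:G] [2:A] [3:D]
3 of 7 scheduled.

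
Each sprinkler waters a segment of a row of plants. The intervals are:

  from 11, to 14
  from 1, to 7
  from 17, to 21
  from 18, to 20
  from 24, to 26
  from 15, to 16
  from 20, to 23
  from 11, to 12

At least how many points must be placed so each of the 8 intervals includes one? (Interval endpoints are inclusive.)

5

Sorted: [1,7] [11,12] [11,14] [15,16] [18,20] [17,21] [20,23] [24,26]
{[1,7]} hit by 7; {[11,12],[11,14]} hit by 12; {[15,16]} hit by 16; {[18,20],[17,21],[20,23]} hit by 20; {[24,26]} hit by 26.
Points: 7, 12, 16, 20, 26 (5 total).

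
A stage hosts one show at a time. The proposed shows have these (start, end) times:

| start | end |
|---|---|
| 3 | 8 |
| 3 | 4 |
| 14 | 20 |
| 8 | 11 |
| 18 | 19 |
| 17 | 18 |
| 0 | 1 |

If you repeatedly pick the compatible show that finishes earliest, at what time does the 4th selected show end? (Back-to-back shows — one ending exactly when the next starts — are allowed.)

Sorted by end: (0,1)  (3,4)  (3,8)  (8,11)  (17,18)  (18,19)  (14,20)
take (0,1); take (3,4); take (8,11); take (17,18); take (18,19).
Selected: (0,1) (3,4) (8,11) (17,18) (18,19)

18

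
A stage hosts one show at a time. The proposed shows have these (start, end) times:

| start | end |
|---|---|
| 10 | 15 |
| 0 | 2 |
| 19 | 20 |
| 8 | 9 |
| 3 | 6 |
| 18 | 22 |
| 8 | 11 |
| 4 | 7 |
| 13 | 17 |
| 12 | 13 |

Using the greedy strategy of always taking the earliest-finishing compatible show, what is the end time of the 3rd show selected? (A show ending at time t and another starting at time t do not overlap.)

9

Order by finish time; keep every interval that doesn't clash with the previous kept one.
Sorted by end: (0,2)  (3,6)  (4,7)  (8,9)  (8,11)  (12,13)  (10,15)  (13,17)  (19,20)  (18,22)
take (0,2); take (3,6); take (8,9); skip (8,11); take (12,13); take (13,17); take (19,20).
Selected: (0,2) (3,6) (8,9) (12,13) (13,17) (19,20)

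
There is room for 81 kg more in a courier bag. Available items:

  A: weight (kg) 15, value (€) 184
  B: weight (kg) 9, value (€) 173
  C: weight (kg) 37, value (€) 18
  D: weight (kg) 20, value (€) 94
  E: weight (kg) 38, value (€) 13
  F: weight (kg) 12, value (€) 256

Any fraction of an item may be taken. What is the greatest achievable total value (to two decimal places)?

Sort by value per unit weight and fill in that order.
Order: F (256/12=21.33) > B (173/9=19.22) > A (184/15=12.27) > D (94/20=4.70) > C (18/37=0.49) > E (13/38=0.34)
Fill: take F (12 @ 256) → take B (9 @ 173) → take A (15 @ 184) → take D (20 @ 94) → take 25/37 of C → 12.16; 81/81 used.
Total value = 719.16

719.16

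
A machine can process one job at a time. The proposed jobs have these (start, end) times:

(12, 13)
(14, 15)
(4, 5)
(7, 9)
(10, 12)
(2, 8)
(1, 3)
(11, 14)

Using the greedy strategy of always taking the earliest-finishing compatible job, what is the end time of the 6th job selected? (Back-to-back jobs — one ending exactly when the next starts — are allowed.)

Sort by end time and greedily take each interval whose start is ≥ the last chosen end.
By end time: (1,3), (4,5), (2,8), (7,9), (10,12), (12,13), (11,14), (14,15).
Pick (1,3); next start ≥ 3 → (4,5); next start ≥ 5 → (7,9); next start ≥ 9 → (10,12); next start ≥ 12 → (12,13); next start ≥ 13 → (14,15).
Selected: (1,3) (4,5) (7,9) (10,12) (12,13) (14,15)

15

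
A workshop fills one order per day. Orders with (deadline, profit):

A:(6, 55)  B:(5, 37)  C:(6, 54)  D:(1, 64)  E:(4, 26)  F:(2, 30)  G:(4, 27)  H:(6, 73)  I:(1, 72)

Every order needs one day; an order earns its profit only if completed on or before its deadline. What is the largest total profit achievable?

Take jobs in profit order; each goes to the latest open slot no later than its deadline.
Profit order: H=73 I=72 D=64 A=55 C=54 B=37 F=30 G=27 E=26
Assign: H→slot 6, I→slot 1, D skipped, A→slot 5, C→slot 4, B→slot 3, F→slot 2, G skipped, E skipped.
Slots: [1:I] [2:F] [3:B] [4:C] [5:A] [6:H]
Profit = 72 + 30 + 37 + 54 + 55 + 73 = 321

321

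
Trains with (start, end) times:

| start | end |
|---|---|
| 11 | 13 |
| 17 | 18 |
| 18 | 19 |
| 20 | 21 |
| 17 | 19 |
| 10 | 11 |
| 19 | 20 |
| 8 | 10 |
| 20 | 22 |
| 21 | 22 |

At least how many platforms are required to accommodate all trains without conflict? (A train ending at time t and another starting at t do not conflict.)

Events (time:±→running): 8:+→1 10:-→0 10:+→1 11:-→0 11:+→1 13:-→0 17:+→1 17:+→2 … peak 2.

2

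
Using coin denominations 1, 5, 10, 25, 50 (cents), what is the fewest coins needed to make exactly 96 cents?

5

96 = 1×50 + 1×25 + 2×10 + 1×1
Total coins = 1 + 1 + 2 + 1 = 5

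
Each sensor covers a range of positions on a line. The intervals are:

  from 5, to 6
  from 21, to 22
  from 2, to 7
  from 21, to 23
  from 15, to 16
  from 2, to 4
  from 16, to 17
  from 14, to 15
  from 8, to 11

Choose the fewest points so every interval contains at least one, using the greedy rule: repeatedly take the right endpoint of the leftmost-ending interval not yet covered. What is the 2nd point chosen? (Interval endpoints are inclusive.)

6

Process intervals by earliest right end; each time one isn't hit yet, stab at its right endpoint.
By right end: [2,4]  [5,6]  [2,7]  [8,11]  [14,15]  [15,16]  [16,17]  [21,22]  [21,23]
[2,4] uncovered → point at 4; [5,6] uncovered → point at 6; [8,11] uncovered → point at 11; [14,15] uncovered → point at 15; [16,17] uncovered → point at 17; [21,22] uncovered → point at 22.
Points: 4, 6, 11, 15, 17, 22 (6 total).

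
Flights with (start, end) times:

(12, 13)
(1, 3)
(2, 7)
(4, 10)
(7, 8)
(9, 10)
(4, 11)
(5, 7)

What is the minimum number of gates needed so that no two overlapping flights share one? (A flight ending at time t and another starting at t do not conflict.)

starts: [1, 2, 4, 4, 5, 7, 9, 12]
ends:   [3, 7, 7, 8, 10, 10, 11, 13]
s1→1 s2→2 e3→1 s4→2 s4→3 s5→4  — peak 4.

4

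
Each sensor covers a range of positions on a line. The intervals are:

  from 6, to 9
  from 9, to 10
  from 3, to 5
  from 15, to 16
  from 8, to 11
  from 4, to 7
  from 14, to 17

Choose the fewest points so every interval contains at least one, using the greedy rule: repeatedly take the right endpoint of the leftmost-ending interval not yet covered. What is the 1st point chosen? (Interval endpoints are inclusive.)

5

By right end: [3,5]  [4,7]  [6,9]  [9,10]  [8,11]  [15,16]  [14,17]
[3,5] uncovered → point at 5; [6,9] uncovered → point at 9; [15,16] uncovered → point at 16.
Points: 5, 9, 16 (3 total).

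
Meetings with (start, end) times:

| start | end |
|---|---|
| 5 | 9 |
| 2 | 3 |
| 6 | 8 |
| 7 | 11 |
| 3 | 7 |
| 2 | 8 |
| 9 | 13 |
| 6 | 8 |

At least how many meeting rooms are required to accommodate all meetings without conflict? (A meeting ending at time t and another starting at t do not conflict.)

starts: [2, 2, 3, 5, 6, 6, 7, 9]
ends:   [3, 7, 8, 8, 8, 9, 11, 13]
s2→1 s2→2 e3→1 s3→2 s5→3 s6→4 s6→5  — peak 5.

5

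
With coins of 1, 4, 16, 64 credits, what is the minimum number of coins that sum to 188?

Use the largest denomination that fits, subtract, and repeat.
188 = 2×64 + 3×16 + 3×4
Total coins = 2 + 3 + 3 = 8

8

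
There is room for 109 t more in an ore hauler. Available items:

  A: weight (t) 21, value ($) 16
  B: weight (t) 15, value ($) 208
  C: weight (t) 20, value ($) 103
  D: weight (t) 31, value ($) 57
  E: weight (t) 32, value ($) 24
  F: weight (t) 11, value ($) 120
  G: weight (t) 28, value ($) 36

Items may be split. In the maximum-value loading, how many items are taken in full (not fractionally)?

5

Ratios (sorted): B 13.87, F 10.91, C 5.15, D 1.84, G 1.29, A 0.76, E 0.75
take B (15 @ 208); take F (11 @ 120); take C (20 @ 103); take D (31 @ 57); take G (28 @ 36); take 4/21 of A → 3.05. Capacity used 109/109.
5 item(s) taken whole; one partial (take 4/21 of A).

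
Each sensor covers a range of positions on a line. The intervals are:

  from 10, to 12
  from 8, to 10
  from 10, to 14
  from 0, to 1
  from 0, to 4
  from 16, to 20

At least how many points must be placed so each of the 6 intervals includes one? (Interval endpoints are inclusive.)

3

Process intervals by earliest right end; each time one isn't hit yet, stab at its right endpoint.
By right end: [0,1]  [0,4]  [8,10]  [10,12]  [10,14]  [16,20]
[0,1] uncovered → point at 1; [8,10] uncovered → point at 10; [16,20] uncovered → point at 20.
Points: 1, 10, 20 (3 total).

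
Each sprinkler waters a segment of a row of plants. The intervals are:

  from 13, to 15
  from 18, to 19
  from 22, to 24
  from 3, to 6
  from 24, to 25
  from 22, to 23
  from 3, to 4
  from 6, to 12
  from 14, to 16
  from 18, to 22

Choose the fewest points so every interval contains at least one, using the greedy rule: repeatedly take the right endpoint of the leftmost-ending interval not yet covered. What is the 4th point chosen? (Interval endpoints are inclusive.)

Sort by right endpoint; whenever an interval is uncovered, place a point at its right end.
Sorted: [3,4] [3,6] [6,12] [13,15] [14,16] [18,19] [18,22] [22,23] [22,24] [24,25]
{[3,4],[3,6]} hit by 4; {[6,12]} hit by 12; {[13,15],[14,16]} hit by 15; {[18,19],[18,22]} hit by 19; {[22,23],[22,24]} hit by 23; {[24,25]} hit by 25.
Points: 4, 12, 15, 19, 23, 25 (6 total).

19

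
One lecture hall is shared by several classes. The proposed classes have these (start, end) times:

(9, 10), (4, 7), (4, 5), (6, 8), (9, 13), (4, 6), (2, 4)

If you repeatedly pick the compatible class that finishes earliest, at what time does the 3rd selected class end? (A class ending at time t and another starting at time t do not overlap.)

Sorted by end: (2,4)  (4,5)  (4,6)  (4,7)  (6,8)  (9,10)  (9,13)
take (2,4); take (4,5); skip (4,6); skip (4,7); take (6,8); take (9,10).
Selected: (2,4) (4,5) (6,8) (9,10)

8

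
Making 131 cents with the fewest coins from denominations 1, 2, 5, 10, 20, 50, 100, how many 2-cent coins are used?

Use the largest denomination that fits, subtract, and repeat.
131 = 1×100 + 1×20 + 1×10 + 1×1
Count of 2: 0

0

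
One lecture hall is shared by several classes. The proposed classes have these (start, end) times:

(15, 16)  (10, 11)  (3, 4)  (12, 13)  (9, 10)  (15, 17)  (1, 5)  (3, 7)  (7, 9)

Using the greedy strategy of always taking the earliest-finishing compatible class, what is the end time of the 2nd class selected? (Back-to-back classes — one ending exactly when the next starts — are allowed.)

By end time: (3,4), (1,5), (3,7), (7,9), (9,10), (10,11), (12,13), (15,16), (15,17).
Pick (3,4); next start ≥ 4 → (7,9); next start ≥ 9 → (9,10); next start ≥ 10 → (10,11); next start ≥ 11 → (12,13); next start ≥ 13 → (15,16).
Selected: (3,4) (7,9) (9,10) (10,11) (12,13) (15,16)

9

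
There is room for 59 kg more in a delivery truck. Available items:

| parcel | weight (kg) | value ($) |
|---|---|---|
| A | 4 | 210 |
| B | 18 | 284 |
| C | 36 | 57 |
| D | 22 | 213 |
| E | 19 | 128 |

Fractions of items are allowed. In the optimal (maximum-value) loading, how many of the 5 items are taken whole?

Order: A (210/4=52.50) > B (284/18=15.78) > D (213/22=9.68) > E (128/19=6.74) > C (57/36=1.58)
Fill: take A (4 @ 210) → take B (18 @ 284) → take D (22 @ 213) → take 15/19 of E → 101.05; 59/59 used.
3 item(s) taken whole; one partial (take 15/19 of E).

3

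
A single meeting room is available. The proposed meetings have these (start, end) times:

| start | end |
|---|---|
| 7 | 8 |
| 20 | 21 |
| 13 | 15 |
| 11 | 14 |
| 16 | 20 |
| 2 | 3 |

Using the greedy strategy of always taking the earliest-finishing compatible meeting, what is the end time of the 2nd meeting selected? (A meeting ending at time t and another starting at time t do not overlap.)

8

By end time: (2,3), (7,8), (11,14), (13,15), (16,20), (20,21).
Pick (2,3); next start ≥ 3 → (7,8); next start ≥ 8 → (11,14); next start ≥ 14 → (16,20); next start ≥ 20 → (20,21).
Selected: (2,3) (7,8) (11,14) (16,20) (20,21)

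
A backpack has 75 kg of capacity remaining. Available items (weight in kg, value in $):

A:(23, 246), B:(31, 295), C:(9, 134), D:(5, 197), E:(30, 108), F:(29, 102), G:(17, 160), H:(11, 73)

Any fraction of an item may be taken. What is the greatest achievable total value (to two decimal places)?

Sort by value per unit weight and fill in that order.
Ratios (sorted): D 39.40, C 14.89, A 10.70, B 9.52, G 9.41, H 6.64, E 3.60, F 3.52
take D (5 @ 197); take C (9 @ 134); take A (23 @ 246); take B (31 @ 295); take 7/17 of G → 65.88. Capacity used 75/75.
Total value = 937.88

937.88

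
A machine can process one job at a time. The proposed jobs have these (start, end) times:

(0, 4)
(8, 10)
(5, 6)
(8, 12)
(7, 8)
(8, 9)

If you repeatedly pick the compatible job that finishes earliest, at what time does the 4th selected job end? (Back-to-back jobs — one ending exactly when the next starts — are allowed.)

9

Sort by end time and greedily take each interval whose start is ≥ the last chosen end.
By end time: (0,4), (5,6), (7,8), (8,9), (8,10), (8,12).
Pick (0,4); next start ≥ 4 → (5,6); next start ≥ 6 → (7,8); next start ≥ 8 → (8,9).
Selected: (0,4) (5,6) (7,8) (8,9)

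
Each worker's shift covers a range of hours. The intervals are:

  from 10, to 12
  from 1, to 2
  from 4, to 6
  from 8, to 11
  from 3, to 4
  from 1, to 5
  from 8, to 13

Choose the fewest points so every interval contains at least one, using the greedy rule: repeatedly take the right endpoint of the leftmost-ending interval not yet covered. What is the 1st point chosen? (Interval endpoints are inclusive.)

2

Sorted: [1,2] [3,4] [1,5] [4,6] [8,11] [10,12] [8,13]
{[1,2]} hit by 2; {[3,4],[1,5],[4,6]} hit by 4; {[8,11],[10,12],[8,13]} hit by 11.
Points: 2, 4, 11 (3 total).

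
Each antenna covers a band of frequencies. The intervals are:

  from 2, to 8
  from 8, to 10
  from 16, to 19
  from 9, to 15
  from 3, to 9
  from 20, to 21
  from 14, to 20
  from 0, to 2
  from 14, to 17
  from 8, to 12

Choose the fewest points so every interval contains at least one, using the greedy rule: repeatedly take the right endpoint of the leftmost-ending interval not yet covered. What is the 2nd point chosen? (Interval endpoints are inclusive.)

9

Sorted: [0,2] [2,8] [3,9] [8,10] [8,12] [9,15] [14,17] [16,19] [14,20] [20,21]
{[0,2],[2,8]} hit by 2; {[3,9],[8,10],[8,12],[9,15]} hit by 9; {[14,17],[16,19],[14,20]} hit by 17; {[20,21]} hit by 21.
Points: 2, 9, 17, 21 (4 total).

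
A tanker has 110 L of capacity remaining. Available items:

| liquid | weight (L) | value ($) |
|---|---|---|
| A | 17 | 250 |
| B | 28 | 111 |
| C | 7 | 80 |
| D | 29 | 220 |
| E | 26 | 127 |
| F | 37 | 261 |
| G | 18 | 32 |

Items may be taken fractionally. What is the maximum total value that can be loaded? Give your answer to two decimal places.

Sort by value per unit weight and fill in that order.
Ratios (sorted): A 14.71, C 11.43, D 7.59, F 7.05, E 4.88, B 3.96, G 1.78
take A (17 @ 250); take C (7 @ 80); take D (29 @ 220); take F (37 @ 261); take 20/26 of E → 97.69. Capacity used 110/110.
Total value = 908.69

908.69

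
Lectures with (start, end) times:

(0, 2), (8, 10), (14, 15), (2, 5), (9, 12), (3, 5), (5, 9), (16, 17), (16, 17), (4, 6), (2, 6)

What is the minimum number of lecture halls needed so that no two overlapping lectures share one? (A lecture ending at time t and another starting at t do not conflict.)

Count concurrent intervals with a sweep; the peak is the room count.
Events (time:±→running): 0:+→1 2:-→0 2:+→1 2:+→2 3:+→3 4:+→4 … peak 4.

4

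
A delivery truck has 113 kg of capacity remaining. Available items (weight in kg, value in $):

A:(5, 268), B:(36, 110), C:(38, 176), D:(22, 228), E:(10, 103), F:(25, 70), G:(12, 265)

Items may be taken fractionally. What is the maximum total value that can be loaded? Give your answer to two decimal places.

Greedy by value/weight ratio, highest first.
Ratios (sorted): A 53.60, G 22.08, D 10.36, E 10.30, C 4.63, B 3.06, F 2.80
take A (5 @ 268); take G (12 @ 265); take D (22 @ 228); take E (10 @ 103); take C (38 @ 176); take 26/36 of B → 79.44. Capacity used 113/113.
Total value = 1119.44

1119.44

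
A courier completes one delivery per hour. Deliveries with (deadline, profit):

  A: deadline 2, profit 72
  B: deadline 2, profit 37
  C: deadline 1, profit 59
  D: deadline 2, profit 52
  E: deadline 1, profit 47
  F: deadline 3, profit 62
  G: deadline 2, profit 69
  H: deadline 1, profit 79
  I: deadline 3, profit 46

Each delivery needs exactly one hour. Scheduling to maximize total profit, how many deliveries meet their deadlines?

3

Sort by profit descending; place each in the latest free slot ≤ its deadline.
Profit order: H=79 A=72 G=69 F=62 C=59 D=52 E=47 I=46 B=37
Assign: H→slot 1, A→slot 2, G skipped, F→slot 3, C skipped, D skipped, E skipped, I skipped, B skipped.
Slots: [1:H] [2:A] [3:F]
3 of 9 scheduled.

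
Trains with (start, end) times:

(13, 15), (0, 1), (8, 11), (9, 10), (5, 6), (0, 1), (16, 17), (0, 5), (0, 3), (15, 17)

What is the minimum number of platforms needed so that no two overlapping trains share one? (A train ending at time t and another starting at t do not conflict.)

The answer is the maximum number of intervals overlapping at any instant.
starts: [0, 0, 0, 0, 5, 8, 9, 13, 15, 16]
ends:   [1, 1, 3, 5, 6, 10, 11, 15, 17, 17]
s0→1 s0→2 s0→3 s0→4  — peak 4.

4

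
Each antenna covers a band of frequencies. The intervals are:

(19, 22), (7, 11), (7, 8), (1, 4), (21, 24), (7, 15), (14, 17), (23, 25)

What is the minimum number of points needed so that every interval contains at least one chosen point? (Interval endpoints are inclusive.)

By right end: [1,4]  [7,8]  [7,11]  [7,15]  [14,17]  [19,22]  [21,24]  [23,25]
[1,4] uncovered → point at 4; [7,8] uncovered → point at 8; [14,17] uncovered → point at 17; [19,22] uncovered → point at 22; [23,25] uncovered → point at 25.
Points: 4, 8, 17, 22, 25 (5 total).

5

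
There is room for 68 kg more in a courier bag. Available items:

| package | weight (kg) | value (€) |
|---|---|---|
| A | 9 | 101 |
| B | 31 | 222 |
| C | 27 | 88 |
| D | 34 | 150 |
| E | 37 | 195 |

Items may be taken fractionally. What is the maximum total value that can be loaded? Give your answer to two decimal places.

Order: A (101/9=11.22) > B (222/31=7.16) > E (195/37=5.27) > D (150/34=4.41) > C (88/27=3.26)
Fill: take A (9 @ 101) → take B (31 @ 222) → take 28/37 of E → 147.57; 68/68 used.
Total value = 470.57

470.57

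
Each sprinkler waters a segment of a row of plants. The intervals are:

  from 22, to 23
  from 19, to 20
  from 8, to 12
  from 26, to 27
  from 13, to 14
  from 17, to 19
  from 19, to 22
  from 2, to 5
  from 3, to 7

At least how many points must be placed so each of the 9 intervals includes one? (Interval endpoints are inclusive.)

6

Process intervals by earliest right end; each time one isn't hit yet, stab at its right endpoint.
Sorted: [2,5] [3,7] [8,12] [13,14] [17,19] [19,20] [19,22] [22,23] [26,27]
{[2,5],[3,7]} hit by 5; {[8,12]} hit by 12; {[13,14]} hit by 14; {[17,19],[19,20],[19,22]} hit by 19; {[22,23]} hit by 23; {[26,27]} hit by 27.
Points: 5, 12, 14, 19, 23, 27 (6 total).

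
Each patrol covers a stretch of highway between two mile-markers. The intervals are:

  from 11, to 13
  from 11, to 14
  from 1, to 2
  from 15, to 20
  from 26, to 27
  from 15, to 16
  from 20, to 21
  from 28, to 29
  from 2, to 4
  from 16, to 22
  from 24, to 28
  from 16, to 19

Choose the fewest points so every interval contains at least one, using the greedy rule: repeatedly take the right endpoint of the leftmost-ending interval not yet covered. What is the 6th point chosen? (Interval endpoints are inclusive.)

Sort by right endpoint; whenever an interval is uncovered, place a point at its right end.
By right end: [1,2]  [2,4]  [11,13]  [11,14]  [15,16]  [16,19]  [15,20]  [20,21]  [16,22]  [26,27]  [24,28]  [28,29]
[1,2] uncovered → point at 2; [11,13] uncovered → point at 13; [15,16] uncovered → point at 16; [20,21] uncovered → point at 21; [26,27] uncovered → point at 27; [28,29] uncovered → point at 29.
Points: 2, 13, 16, 21, 27, 29 (6 total).

29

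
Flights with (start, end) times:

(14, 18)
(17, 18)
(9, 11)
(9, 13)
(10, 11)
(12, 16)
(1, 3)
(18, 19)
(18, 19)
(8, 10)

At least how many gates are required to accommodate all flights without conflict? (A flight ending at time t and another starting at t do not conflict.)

The answer is the maximum number of intervals overlapping at any instant.
starts: [1, 8, 9, 9, 10, 12, 14, 17, 18, 18]
ends:   [3, 10, 11, 11, 13, 16, 18, 18, 19, 19]
s1→1 e3→0 s8→1 s9→2 s9→3  — peak 3.

3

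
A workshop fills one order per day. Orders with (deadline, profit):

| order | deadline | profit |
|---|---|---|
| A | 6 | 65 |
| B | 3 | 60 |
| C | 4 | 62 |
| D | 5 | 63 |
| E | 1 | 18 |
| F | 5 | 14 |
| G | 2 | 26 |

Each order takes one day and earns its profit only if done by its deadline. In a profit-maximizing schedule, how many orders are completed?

6

Sort by profit descending; place each in the latest free slot ≤ its deadline.
Profit order: A=65 D=63 C=62 B=60 G=26 E=18 F=14
Assign: A→slot 6, D→slot 5, C→slot 4, B→slot 3, G→slot 2, E→slot 1, F skipped.
Slots: [1:E] [2:G] [3:B] [4:C] [5:D] [6:A]
6 of 7 scheduled.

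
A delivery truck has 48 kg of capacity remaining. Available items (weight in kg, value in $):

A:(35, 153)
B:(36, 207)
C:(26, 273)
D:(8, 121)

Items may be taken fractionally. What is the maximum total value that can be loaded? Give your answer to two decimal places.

474.50

Ratios (sorted): D 15.12, C 10.50, B 5.75, A 4.37
take D (8 @ 121); take C (26 @ 273); take 14/36 of B → 80.50. Capacity used 48/48.
Total value = 474.50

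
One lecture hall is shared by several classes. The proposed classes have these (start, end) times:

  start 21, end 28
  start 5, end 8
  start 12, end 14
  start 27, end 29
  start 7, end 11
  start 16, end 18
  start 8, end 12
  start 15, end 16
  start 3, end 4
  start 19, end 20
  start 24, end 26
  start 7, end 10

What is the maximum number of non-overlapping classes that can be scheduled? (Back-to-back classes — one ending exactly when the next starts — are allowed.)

Greedy by earliest finish: after sorting by end time, pick each interval compatible with the last pick.
By end time: (3,4), (5,8), (7,10), (7,11), (8,12), (12,14), (15,16), (16,18), (19,20), (24,26), (21,28), (27,29).
Pick (3,4); next start ≥ 4 → (5,8); next start ≥ 8 → (8,12); next start ≥ 12 → (12,14); next start ≥ 14 → (15,16); next start ≥ 16 → (16,18); next start ≥ 18 → (19,20); next start ≥ 20 → (24,26); next start ≥ 26 → (27,29).
Selected 9 classes.

9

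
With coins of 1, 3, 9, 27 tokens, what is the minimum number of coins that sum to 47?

5

47 − 1×27→20 − 2×9→2 − 2×1→0
Total coins = 1 + 2 + 2 = 5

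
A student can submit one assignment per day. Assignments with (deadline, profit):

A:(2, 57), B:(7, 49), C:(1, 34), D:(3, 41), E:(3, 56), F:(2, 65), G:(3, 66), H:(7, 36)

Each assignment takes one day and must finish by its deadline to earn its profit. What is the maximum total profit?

273

Take jobs in profit order; each goes to the latest open slot no later than its deadline.
By profit: G(d3,66), F(d2,65), A(d2,57), E(d3,56), B(d7,49), D(d3,41), H(d7,36), C(d1,34)
G→slot 3; F→slot 2; A→slot 1; E skipped; B→slot 7; D skipped; H→slot 6; C skipped.
Profit = 57 + 65 + 66 + 36 + 49 = 273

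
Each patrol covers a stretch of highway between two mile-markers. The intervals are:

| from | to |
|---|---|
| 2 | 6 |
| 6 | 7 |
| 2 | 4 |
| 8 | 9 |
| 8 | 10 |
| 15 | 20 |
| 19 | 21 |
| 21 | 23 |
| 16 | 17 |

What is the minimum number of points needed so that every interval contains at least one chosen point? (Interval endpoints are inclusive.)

Process intervals by earliest right end; each time one isn't hit yet, stab at its right endpoint.
By right end: [2,4]  [2,6]  [6,7]  [8,9]  [8,10]  [16,17]  [15,20]  [19,21]  [21,23]
[2,4] uncovered → point at 4; [6,7] uncovered → point at 7; [8,9] uncovered → point at 9; [16,17] uncovered → point at 17; [19,21] uncovered → point at 21.
Points: 4, 7, 9, 17, 21 (5 total).

5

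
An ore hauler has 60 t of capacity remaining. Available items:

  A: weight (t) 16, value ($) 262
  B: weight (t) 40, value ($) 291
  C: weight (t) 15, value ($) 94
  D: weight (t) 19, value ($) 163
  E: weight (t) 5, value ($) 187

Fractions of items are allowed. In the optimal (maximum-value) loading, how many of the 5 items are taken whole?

3

Greedy by value/weight ratio, highest first.
Order: E (187/5=37.40) > A (262/16=16.38) > D (163/19=8.58) > B (291/40=7.28) > C (94/15=6.27)
Fill: take E (5 @ 187) → take A (16 @ 262) → take D (19 @ 163) → take 20/40 of B → 145.50; 60/60 used.
3 item(s) taken whole; one partial (take 20/40 of B).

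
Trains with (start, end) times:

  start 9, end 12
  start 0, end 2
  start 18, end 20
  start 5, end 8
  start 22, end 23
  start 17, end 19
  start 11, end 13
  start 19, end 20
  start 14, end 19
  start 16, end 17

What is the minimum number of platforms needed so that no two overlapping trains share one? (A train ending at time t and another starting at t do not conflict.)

3

starts: [0, 5, 9, 11, 14, 16, 17, 18, 19, 22]
ends:   [2, 8, 12, 13, 17, 19, 19, 20, 20, 23]
s0→1 e2→0 s5→1 e8→0 s9→1 s11→2 e12→1 e13→0 s14→1 s16→2 e17→1 s17→2 s18→3  — peak 3.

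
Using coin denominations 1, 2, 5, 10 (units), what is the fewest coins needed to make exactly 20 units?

2

Greedy: take as many of the largest coin as possible, then repeat with the remainder.
20 − 2×10→0
Total coins = 2 = 2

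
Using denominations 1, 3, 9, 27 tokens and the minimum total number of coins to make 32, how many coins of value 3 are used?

1

Greedy: take as many of the largest coin as possible, then repeat with the remainder.
32 − 1×27→5 − 1×3→2 − 2×1→0
Count of 3: 1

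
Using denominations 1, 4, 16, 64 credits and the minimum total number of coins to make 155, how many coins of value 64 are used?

155 − 2×64→27 − 1×16→11 − 2×4→3 − 3×1→0
Count of 64: 2

2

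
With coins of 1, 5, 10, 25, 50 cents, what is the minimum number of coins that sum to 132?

Use the largest denomination that fits, subtract, and repeat.
132 = 2×50 + 1×25 + 1×5 + 2×1
Total coins = 2 + 1 + 1 + 2 = 6

6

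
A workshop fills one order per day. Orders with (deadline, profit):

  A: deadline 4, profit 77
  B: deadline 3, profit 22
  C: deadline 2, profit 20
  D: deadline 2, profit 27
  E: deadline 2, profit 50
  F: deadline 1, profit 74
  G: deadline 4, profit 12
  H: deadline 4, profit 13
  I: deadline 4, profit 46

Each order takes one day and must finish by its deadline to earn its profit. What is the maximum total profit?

By profit: A(d4,77), F(d1,74), E(d2,50), I(d4,46), D(d2,27), B(d3,22), C(d2,20), H(d4,13), G(d4,12)
A→slot 4; F→slot 1; E→slot 2; I→slot 3; D skipped; B skipped; C skipped; H skipped; G skipped.
Profit = 74 + 50 + 46 + 77 = 247

247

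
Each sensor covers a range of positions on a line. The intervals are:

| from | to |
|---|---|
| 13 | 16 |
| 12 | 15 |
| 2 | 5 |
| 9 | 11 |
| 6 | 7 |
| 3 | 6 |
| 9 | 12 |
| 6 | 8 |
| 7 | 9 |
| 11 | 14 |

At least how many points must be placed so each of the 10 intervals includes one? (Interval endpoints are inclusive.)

4

Process intervals by earliest right end; each time one isn't hit yet, stab at its right endpoint.
By right end: [2,5]  [3,6]  [6,7]  [6,8]  [7,9]  [9,11]  [9,12]  [11,14]  [12,15]  [13,16]
[2,5] uncovered → point at 5; [6,7] uncovered → point at 7; [9,11] uncovered → point at 11; [12,15] uncovered → point at 15.
Points: 5, 7, 11, 15 (4 total).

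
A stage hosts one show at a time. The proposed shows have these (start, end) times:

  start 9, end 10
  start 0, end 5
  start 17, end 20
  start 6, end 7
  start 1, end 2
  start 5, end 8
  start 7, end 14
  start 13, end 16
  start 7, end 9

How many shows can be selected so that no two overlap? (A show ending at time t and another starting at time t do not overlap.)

6

Sorted by end: (1,2)  (0,5)  (6,7)  (5,8)  (7,9)  (9,10)  (7,14)  (13,16)  (17,20)
take (1,2); skip (0,5); take (6,7); take (7,9); take (9,10); take (13,16); take (17,20).
Selected 6 shows.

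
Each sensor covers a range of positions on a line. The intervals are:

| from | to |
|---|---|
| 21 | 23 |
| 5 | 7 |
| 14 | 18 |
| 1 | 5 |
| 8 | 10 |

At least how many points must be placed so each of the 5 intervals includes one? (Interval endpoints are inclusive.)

Sorted: [1,5] [5,7] [8,10] [14,18] [21,23]
{[1,5],[5,7]} hit by 5; {[8,10]} hit by 10; {[14,18]} hit by 18; {[21,23]} hit by 23.
Points: 5, 10, 18, 23 (4 total).

4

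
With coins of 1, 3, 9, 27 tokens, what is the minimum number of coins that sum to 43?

43 = 1×27 + 1×9 + 2×3 + 1×1
Total coins = 1 + 1 + 2 + 1 = 5

5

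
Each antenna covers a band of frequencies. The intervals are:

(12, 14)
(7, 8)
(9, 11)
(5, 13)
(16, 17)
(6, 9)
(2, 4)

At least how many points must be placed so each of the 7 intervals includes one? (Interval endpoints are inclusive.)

Process intervals by earliest right end; each time one isn't hit yet, stab at its right endpoint.
By right end: [2,4]  [7,8]  [6,9]  [9,11]  [5,13]  [12,14]  [16,17]
[2,4] uncovered → point at 4; [7,8] uncovered → point at 8; [9,11] uncovered → point at 11; [12,14] uncovered → point at 14; [16,17] uncovered → point at 17.
Points: 4, 8, 11, 14, 17 (5 total).

5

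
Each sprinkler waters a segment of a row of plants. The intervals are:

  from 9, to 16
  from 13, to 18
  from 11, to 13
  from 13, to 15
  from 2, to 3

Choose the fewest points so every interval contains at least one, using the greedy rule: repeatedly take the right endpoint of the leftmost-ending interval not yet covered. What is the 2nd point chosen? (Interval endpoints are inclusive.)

13

Sorted: [2,3] [11,13] [13,15] [9,16] [13,18]
{[2,3]} hit by 3; {[11,13],[13,15],[9,16],[13,18]} hit by 13.
Points: 3, 13 (2 total).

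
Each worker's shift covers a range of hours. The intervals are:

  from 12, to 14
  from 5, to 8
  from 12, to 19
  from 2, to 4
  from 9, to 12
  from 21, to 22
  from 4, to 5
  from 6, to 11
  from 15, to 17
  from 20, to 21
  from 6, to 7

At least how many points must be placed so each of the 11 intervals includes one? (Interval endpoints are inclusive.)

By right end: [2,4]  [4,5]  [6,7]  [5,8]  [6,11]  [9,12]  [12,14]  [15,17]  [12,19]  [20,21]  [21,22]
[2,4] uncovered → point at 4; [6,7] uncovered → point at 7; [9,12] uncovered → point at 12; [15,17] uncovered → point at 17; [20,21] uncovered → point at 21.
Points: 4, 7, 12, 17, 21 (5 total).

5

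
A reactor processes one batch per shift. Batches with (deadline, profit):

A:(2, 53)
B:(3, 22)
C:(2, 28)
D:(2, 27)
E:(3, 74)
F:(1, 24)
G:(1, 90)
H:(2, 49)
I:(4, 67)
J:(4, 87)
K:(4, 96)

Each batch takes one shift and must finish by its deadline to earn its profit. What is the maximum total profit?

347

Profit order: K=96 G=90 J=87 E=74 I=67 A=53 H=49 C=28 D=27 F=24 B=22
Assign: K→slot 4, G→slot 1, J→slot 3, E→slot 2, I skipped, A skipped, H skipped, C skipped, D skipped, F skipped, B skipped.
Slots: [1:G] [2:E] [3:J] [4:K]
Profit = 90 + 74 + 87 + 96 = 347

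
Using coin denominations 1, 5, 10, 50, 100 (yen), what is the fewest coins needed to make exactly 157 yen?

Greedy: take as many of the largest coin as possible, then repeat with the remainder.
157 − 1×100→57 − 1×50→7 − 1×5→2 − 2×1→0
Total coins = 1 + 1 + 1 + 2 = 5

5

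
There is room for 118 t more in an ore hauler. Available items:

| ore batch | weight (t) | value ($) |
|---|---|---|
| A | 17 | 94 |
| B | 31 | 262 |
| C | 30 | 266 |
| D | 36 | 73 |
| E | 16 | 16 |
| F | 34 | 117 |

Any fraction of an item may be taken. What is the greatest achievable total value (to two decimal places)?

751.17

Greedy by value/weight ratio, highest first.
Ratios (sorted): C 8.87, B 8.45, A 5.53, F 3.44, D 2.03, E 1.00
take C (30 @ 266); take B (31 @ 262); take A (17 @ 94); take F (34 @ 117); take 6/36 of D → 12.17. Capacity used 118/118.
Total value = 751.17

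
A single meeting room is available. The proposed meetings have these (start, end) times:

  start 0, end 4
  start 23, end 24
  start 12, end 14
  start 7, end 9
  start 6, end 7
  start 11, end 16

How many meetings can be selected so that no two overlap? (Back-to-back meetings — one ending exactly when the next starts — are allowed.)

Greedy by earliest finish: after sorting by end time, pick each interval compatible with the last pick.
Sorted by end: (0,4)  (6,7)  (7,9)  (12,14)  (11,16)  (23,24)
take (0,4); take (6,7); take (7,9); take (12,14); take (23,24).
Selected 5 meetings.

5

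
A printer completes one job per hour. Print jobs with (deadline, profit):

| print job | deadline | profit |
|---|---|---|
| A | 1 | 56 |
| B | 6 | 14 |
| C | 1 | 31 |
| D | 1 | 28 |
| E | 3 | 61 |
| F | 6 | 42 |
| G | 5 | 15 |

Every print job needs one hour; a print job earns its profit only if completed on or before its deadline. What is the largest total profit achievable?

188

Sort by profit descending; place each in the latest free slot ≤ its deadline.
Profit order: E=61 A=56 F=42 C=31 D=28 G=15 B=14
Assign: E→slot 3, A→slot 1, F→slot 6, C skipped, D skipped, G→slot 5, B→slot 4.
Slots: [1:A] [3:E] [4:B] [5:G] [6:F]
Profit = 56 + 61 + 14 + 15 + 42 = 188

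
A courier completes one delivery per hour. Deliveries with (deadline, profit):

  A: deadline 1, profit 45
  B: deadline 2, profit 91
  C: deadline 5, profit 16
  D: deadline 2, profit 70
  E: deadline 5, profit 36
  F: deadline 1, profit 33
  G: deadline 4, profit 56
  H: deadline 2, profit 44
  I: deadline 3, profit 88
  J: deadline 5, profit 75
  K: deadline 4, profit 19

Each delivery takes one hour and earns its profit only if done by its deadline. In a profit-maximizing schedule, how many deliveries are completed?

5

Sort by profit descending; place each in the latest free slot ≤ its deadline.
By profit: B(d2,91), I(d3,88), J(d5,75), D(d2,70), G(d4,56), A(d1,45), H(d2,44), E(d5,36), F(d1,33), K(d4,19), C(d5,16)
B→slot 2; I→slot 3; J→slot 5; D→slot 1; G→slot 4; A skipped; H skipped; E skipped; F skipped; K skipped; C skipped.
5 of 11 scheduled.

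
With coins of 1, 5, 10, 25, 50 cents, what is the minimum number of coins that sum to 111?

4

111 = 2×50 + 1×10 + 1×1
Total coins = 2 + 1 + 1 = 4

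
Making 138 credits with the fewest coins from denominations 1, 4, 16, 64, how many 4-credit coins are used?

138 = 2×64 + 2×4 + 2×1
Count of 4: 2

2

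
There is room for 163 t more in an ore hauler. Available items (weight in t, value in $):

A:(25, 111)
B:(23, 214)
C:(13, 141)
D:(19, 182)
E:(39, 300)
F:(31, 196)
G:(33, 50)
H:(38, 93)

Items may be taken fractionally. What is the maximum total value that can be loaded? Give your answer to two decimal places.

Greedy by value/weight ratio, highest first.
Order: C (141/13=10.85) > D (182/19=9.58) > B (214/23=9.30) > E (300/39=7.69) > F (196/31=6.32) > A (111/25=4.44) > H (93/38=2.45) > G (50/33=1.52)
Fill: take C (13 @ 141) → take D (19 @ 182) → take B (23 @ 214) → take E (39 @ 300) → take F (31 @ 196) → take A (25 @ 111) → take 13/38 of H → 31.82; 163/163 used.
Total value = 1175.82

1175.82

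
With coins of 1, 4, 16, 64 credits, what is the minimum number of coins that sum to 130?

4

Greedy: take as many of the largest coin as possible, then repeat with the remainder.
130 = 2×64 + 2×1
Total coins = 2 + 2 = 4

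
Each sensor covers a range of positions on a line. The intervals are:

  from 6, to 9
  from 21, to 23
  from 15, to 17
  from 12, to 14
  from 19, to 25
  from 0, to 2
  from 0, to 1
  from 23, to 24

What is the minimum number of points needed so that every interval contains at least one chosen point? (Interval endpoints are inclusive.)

5

Process intervals by earliest right end; each time one isn't hit yet, stab at its right endpoint.
Sorted: [0,1] [0,2] [6,9] [12,14] [15,17] [21,23] [23,24] [19,25]
{[0,1],[0,2]} hit by 1; {[6,9]} hit by 9; {[12,14]} hit by 14; {[15,17]} hit by 17; {[21,23],[23,24],[19,25]} hit by 23.
Points: 1, 9, 14, 17, 23 (5 total).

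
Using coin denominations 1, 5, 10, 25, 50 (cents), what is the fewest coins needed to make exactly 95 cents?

Use the largest denomination that fits, subtract, and repeat.
95 − 1×50→45 − 1×25→20 − 2×10→0
Total coins = 1 + 1 + 2 = 4

4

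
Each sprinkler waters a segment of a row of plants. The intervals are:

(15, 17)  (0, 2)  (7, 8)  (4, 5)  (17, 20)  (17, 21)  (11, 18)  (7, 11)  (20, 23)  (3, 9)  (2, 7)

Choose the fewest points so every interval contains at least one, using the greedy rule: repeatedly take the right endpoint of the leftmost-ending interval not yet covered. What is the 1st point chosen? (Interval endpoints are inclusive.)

Process intervals by earliest right end; each time one isn't hit yet, stab at its right endpoint.
Sorted: [0,2] [4,5] [2,7] [7,8] [3,9] [7,11] [15,17] [11,18] [17,20] [17,21] [20,23]
{[0,2]} hit by 2; {[4,5],[2,7]} hit by 5; {[7,8],[3,9],[7,11]} hit by 8; {[15,17],[11,18],[17,20],[17,21]} hit by 17; {[20,23]} hit by 23.
Points: 2, 5, 8, 17, 23 (5 total).

2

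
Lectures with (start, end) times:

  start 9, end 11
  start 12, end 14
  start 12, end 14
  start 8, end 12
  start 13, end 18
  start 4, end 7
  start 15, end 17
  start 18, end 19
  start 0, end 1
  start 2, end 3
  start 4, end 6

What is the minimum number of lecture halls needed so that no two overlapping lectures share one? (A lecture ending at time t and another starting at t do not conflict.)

3

Events (time:±→running): 0:+→1 1:-→0 2:+→1 3:-→0 4:+→1 4:+→2 6:-→1 7:-→0 8:+→1 9:+→2 11:-→1 12:-→0 12:+→1 12:+→2 13:+→3 … peak 3.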